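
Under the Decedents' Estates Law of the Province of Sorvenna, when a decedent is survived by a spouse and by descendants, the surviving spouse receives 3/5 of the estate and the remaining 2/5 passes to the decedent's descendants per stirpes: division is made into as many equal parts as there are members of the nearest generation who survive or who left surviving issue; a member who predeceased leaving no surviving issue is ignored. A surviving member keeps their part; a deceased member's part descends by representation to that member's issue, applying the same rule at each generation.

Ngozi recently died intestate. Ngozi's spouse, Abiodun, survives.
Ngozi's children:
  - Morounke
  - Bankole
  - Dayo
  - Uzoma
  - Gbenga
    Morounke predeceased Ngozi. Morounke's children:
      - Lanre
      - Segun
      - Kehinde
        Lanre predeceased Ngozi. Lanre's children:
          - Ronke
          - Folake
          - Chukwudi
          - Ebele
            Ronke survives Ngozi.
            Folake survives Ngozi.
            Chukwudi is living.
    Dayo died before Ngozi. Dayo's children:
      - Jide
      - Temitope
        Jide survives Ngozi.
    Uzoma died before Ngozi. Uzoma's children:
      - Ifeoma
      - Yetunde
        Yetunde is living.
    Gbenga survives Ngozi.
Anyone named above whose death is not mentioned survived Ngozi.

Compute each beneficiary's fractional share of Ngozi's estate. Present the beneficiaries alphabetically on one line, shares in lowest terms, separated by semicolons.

Abiodun, as surviving spouse, takes 3/5.
The remaining 2/5 passes to Ngozi's descendants per stirpes.
The 2/5 is divided into 5 equal shares of 2/25 among Morounke, Bankole, Dayo, Uzoma, Gbenga.
Morounke predeceased; the 2/25 allotted to Morounke's branch passes to Morounke's issue by representation.
The 2/25 is divided into 3 equal shares of 2/75 among Lanre, Segun, Kehinde.
Lanre predeceased; the 2/75 allotted to Lanre's branch passes to Lanre's issue by representation.
The 2/75 is divided into 4 equal shares of 1/150 among Ronke, Folake, Chukwudi, Ebele.
Ronke is living and takes 1/150.
Folake is living and takes 1/150.
Chukwudi is living and takes 1/150.
Ebele is living and takes 1/150.
Segun is living and takes 2/75.
Kehinde is living and takes 2/75.
Bankole is living and takes 2/25.
Dayo predeceased; the 2/25 allotted to Dayo's branch passes to Dayo's issue by representation.
The 2/25 is divided into 2 equal shares of 1/25 among Jide, Temitope.
Jide is living and takes 1/25.
Temitope is living and takes 1/25.
Uzoma predeceased; the 2/25 allotted to Uzoma's branch passes to Uzoma's issue by representation.
The 2/25 is divided into 2 equal shares of 1/25 among Ifeoma, Yetunde.
Ifeoma is living and takes 1/25.
Yetunde is living and takes 1/25.
Gbenga is living and takes 2/25.

Abiodun 3/5; Bankole 2/25; Chukwudi 1/150; Ebele 1/150; Folake 1/150; Gbenga 2/25; Ifeoma 1/25; Jide 1/25; Kehinde 2/75; Ronke 1/150; Segun 2/75; Temitope 1/25; Yetunde 1/25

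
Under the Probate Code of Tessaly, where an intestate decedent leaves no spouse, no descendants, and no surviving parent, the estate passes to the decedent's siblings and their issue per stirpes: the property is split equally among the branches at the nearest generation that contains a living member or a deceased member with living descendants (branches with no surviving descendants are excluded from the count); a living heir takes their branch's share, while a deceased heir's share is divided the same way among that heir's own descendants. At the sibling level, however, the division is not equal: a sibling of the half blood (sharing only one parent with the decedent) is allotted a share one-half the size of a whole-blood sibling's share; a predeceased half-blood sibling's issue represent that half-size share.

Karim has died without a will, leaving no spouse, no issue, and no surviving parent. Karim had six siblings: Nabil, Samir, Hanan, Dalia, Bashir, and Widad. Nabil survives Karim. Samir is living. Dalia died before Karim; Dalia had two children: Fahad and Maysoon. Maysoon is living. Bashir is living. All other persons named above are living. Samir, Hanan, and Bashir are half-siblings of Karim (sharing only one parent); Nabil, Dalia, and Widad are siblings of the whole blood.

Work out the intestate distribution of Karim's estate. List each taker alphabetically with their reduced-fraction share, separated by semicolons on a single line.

No spouse, descendants, or parent survives, so the estate passes to Karim's siblings per stirpes.
Half-blood siblings count for one-half the weight of whole-blood siblings at the initial division.
Dividing 1 in proportion to weights (total weight 9/2): Nabil (weight 1) → 2/9; Samir (weight 1/2) → 1/9; Hanan (weight 1/2) → 1/9; Dalia (weight 1) → 2/9; Bashir (weight 1/2) → 1/9; Widad (weight 1) → 2/9.
Nabil is living and takes 2/9.
Samir is living and takes 1/9.
Hanan is living and takes 1/9.
Dalia predeceased; the 2/9 allotted to Dalia's branch passes to Dalia's issue by representation.
The 2/9 is divided into 2 equal shares of 1/9 among Fahad, Maysoon.
Fahad is living and takes 1/9.
Maysoon is living and takes 1/9.
Bashir is living and takes 1/9.
Widad is living and takes 2/9.

Bashir 1/9; Fahad 1/9; Hanan 1/9; Maysoon 1/9; Nabil 2/9; Samir 1/9; Widad 2/9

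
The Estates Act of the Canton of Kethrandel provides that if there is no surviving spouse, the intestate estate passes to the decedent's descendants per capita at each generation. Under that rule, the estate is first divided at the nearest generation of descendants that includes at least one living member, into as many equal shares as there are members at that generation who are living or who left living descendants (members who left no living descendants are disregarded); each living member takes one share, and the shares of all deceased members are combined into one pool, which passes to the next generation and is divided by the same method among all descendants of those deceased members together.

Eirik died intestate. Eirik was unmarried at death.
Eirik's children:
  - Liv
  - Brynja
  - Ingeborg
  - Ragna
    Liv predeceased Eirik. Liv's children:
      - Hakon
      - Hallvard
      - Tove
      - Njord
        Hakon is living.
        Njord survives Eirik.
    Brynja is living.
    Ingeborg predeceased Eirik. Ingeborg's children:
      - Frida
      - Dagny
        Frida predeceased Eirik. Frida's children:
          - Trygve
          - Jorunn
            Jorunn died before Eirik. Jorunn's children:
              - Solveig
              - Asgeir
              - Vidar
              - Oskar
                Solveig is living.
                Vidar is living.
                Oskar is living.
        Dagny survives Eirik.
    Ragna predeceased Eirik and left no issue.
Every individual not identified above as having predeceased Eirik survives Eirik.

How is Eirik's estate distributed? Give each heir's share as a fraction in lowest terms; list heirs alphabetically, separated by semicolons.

Asgeir 1/72; Brynja 1/3; Dagny 1/9; Hakon 1/9; Hallvard 1/9; Njord 1/9; Oskar 1/72; Solveig 1/72; Tove 1/9; Trygve 1/18; Vidar 1/72

There is no surviving spouse, so the entire estate passes to Eirik's descendants per capita at each generation.
At generation 1 (Liv, Brynja, Ingeborg) there are 3 shares of (1)/3 = 1/3 each.
Living: Brynja — each takes 1/3.
Deceased: Liv and Ingeborg. Their combined 2/3 is pooled and carried to generation 2.
At generation 2 (Hakon, Hallvard, Tove, Njord, Frida, Dagny) there are 6 shares of (2/3)/6 = 1/9 each.
Living: Hakon, Hallvard, Tove, Njord, and Dagny — each takes 1/9.
Deceased: Frida. That 1/9 share is carried to generation 3.
At generation 3 (Trygve, Jorunn) there are 2 shares of (1/9)/2 = 1/18 each.
Living: Trygve — each takes 1/18.
Deceased: Jorunn. That 1/18 share is carried to generation 4.
At generation 4 (Solveig, Asgeir, Vidar, Oskar) there are 4 shares of (1/18)/4 = 1/72 each.
Living: Solveig, Asgeir, Vidar, and Oskar — each takes 1/72.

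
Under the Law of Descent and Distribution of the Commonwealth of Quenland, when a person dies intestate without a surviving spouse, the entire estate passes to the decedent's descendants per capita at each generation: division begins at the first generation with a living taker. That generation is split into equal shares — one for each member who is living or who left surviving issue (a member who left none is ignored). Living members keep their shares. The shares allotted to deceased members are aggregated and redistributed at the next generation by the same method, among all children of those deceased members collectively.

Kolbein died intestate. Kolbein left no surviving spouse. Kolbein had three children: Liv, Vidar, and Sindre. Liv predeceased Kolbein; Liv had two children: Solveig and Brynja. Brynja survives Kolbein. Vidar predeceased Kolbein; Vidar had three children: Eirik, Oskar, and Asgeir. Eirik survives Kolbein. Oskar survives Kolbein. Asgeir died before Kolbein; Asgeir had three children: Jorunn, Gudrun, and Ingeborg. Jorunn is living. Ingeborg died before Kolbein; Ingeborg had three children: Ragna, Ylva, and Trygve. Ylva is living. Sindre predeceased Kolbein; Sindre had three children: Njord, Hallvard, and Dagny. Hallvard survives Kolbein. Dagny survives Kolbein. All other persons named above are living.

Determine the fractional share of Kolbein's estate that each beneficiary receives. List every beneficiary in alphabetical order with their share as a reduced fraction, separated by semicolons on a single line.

Brynja 1/8; Dagny 1/8; Eirik 1/8; Gudrun 1/24; Hallvard 1/8; Jorunn 1/24; Njord 1/8; Oskar 1/8; Ragna 1/72; Solveig 1/8; Trygve 1/72; Ylva 1/72

There is no surviving spouse, so the entire estate passes to Kolbein's descendants per capita at each generation.
No one at generation 1 (Liv, Vidar, Sindre) is living; moving to the next generation.
At generation 2 (Solveig, Brynja, Eirik, Oskar, Asgeir, Njord, Hallvard, Dagny) there are 8 shares of (1)/8 = 1/8 each.
Living: Solveig, Brynja, Eirik, Oskar, Njord, Hallvard, and Dagny — each takes 1/8.
Deceased: Asgeir. That 1/8 share is carried to generation 3.
At generation 3 (Jorunn, Gudrun, Ingeborg) there are 3 shares of (1/8)/3 = 1/24 each.
Living: Jorunn and Gudrun — each takes 1/24.
Deceased: Ingeborg. That 1/24 share is carried to generation 4.
At generation 4 (Ragna, Ylva, Trygve) there are 3 shares of (1/24)/3 = 1/72 each.
Living: Ragna, Ylva, and Trygve — each takes 1/72.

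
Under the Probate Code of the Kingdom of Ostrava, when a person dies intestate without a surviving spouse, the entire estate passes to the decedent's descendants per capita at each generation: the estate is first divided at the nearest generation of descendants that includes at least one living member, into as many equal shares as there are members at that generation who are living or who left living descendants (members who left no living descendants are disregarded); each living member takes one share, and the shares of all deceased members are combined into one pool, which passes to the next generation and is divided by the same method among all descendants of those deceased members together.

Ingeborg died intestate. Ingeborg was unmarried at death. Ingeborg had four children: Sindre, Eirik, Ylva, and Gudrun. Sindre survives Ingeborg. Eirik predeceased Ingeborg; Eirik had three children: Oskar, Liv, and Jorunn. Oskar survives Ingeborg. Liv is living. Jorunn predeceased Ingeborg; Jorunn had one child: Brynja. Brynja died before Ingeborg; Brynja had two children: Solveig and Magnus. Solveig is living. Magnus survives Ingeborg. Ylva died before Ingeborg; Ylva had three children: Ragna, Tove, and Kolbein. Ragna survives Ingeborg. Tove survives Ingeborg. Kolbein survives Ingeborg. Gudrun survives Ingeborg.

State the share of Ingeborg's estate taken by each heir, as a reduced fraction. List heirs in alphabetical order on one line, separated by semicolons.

Gudrun 1/4; Kolbein 1/12; Liv 1/12; Magnus 1/24; Oskar 1/12; Ragna 1/12; Sindre 1/4; Solveig 1/24; Tove 1/12

There is no surviving spouse, so the entire estate passes to Ingeborg's descendants per capita at each generation.
At generation 1 (Sindre, Eirik, Ylva, Gudrun) there are 4 shares of (1)/4 = 1/4 each.
Living: Sindre and Gudrun — each takes 1/4.
Deceased: Eirik and Ylva. Their combined 1/2 is pooled and carried to generation 2.
At generation 2 (Oskar, Liv, Jorunn, Ragna, Tove, Kolbein) there are 6 shares of (1/2)/6 = 1/12 each.
Living: Oskar, Liv, Ragna, Tove, and Kolbein — each takes 1/12.
Deceased: Jorunn. That 1/12 share is carried to generation 3.
At generation 3 (Brynja) there are 1 shares of (1/12)/1 = 1/12 each.
Deceased: Brynja. That 1/12 share is carried to generation 4.
At generation 4 (Solveig, Magnus) there are 2 shares of (1/12)/2 = 1/24 each.
Living: Solveig and Magnus — each takes 1/24.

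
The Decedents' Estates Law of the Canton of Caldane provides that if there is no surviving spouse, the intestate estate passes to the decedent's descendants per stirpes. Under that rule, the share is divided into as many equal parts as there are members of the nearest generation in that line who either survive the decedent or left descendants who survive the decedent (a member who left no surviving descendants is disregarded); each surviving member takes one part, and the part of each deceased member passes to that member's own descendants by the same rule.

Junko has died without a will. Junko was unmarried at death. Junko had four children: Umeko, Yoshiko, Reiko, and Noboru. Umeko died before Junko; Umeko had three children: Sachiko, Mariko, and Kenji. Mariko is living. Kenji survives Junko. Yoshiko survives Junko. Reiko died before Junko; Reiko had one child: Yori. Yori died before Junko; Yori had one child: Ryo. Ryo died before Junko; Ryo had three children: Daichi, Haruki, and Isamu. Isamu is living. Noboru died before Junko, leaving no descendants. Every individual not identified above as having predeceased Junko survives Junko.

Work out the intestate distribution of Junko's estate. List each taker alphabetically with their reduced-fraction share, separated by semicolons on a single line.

There is no surviving spouse, so the entire estate passes to Junko's descendants per stirpes.
Noboru left no surviving issue, so that branch lapses and is disregarded.
The estate is divided into 3 equal shares of 1/3 among Umeko, Yoshiko, Reiko.
Umeko predeceased; the 1/3 allotted to Umeko's branch passes to Umeko's issue by representation.
The 1/3 is divided into 3 equal shares of 1/9 among Sachiko, Mariko, Kenji.
Sachiko is living and takes 1/9.
Mariko is living and takes 1/9.
Kenji is living and takes 1/9.
Yoshiko is living and takes 1/3.
Reiko predeceased; the 1/3 allotted to Reiko's branch passes to Reiko's issue by representation.
Yori's line is the sole branch at this level, so the full 1/3 passes to Yori's issue by representation.
Ryo's line is the sole branch at this level, so the full 1/3 passes to Ryo's issue by representation.
The 1/3 is divided into 3 equal shares of 1/9 among Daichi, Haruki, Isamu.
Daichi is living and takes 1/9.
Haruki is living and takes 1/9.
Isamu is living and takes 1/9.

Daichi 1/9; Haruki 1/9; Isamu 1/9; Kenji 1/9; Mariko 1/9; Sachiko 1/9; Yoshiko 1/3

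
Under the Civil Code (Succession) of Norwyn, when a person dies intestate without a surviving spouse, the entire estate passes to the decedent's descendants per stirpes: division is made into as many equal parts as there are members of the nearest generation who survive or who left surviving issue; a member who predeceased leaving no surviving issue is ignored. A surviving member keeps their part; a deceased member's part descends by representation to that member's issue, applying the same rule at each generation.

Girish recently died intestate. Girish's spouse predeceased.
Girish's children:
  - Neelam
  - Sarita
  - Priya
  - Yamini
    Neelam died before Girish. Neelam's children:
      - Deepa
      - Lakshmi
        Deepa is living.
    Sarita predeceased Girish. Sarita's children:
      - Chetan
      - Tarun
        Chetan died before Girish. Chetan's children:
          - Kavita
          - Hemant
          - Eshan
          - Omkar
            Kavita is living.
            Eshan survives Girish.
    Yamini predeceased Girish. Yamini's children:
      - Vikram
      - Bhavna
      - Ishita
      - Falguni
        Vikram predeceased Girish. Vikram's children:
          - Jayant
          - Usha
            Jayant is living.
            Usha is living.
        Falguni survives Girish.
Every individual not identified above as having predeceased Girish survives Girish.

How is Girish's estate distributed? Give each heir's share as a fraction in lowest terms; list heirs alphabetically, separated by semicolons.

There is no surviving spouse, so the entire estate passes to Girish's descendants per stirpes.
The estate is divided into 4 equal shares of 1/4 among Neelam, Sarita, Priya, Yamini.
Neelam predeceased; the 1/4 allotted to Neelam's branch passes to Neelam's issue by representation.
The 1/4 is divided into 2 equal shares of 1/8 among Deepa, Lakshmi.
Deepa is living and takes 1/8.
Lakshmi is living and takes 1/8.
Sarita predeceased; the 1/4 allotted to Sarita's branch passes to Sarita's issue by representation.
The 1/4 is divided into 2 equal shares of 1/8 among Chetan, Tarun.
Chetan predeceased; the 1/8 allotted to Chetan's branch passes to Chetan's issue by representation.
The 1/8 is divided into 4 equal shares of 1/32 among Kavita, Hemant, Eshan, Omkar.
Kavita is living and takes 1/32.
Hemant is living and takes 1/32.
Eshan is living and takes 1/32.
Omkar is living and takes 1/32.
Tarun is living and takes 1/8.
Priya is living and takes 1/4.
Yamini predeceased; the 1/4 allotted to Yamini's branch passes to Yamini's issue by representation.
The 1/4 is divided into 4 equal shares of 1/16 among Vikram, Bhavna, Ishita, Falguni.
Vikram predeceased; the 1/16 allotted to Vikram's branch passes to Vikram's issue by representation.
The 1/16 is divided into 2 equal shares of 1/32 among Jayant, Usha.
Jayant is living and takes 1/32.
Usha is living and takes 1/32.
Bhavna is living and takes 1/16.
Ishita is living and takes 1/16.
Falguni is living and takes 1/16.

Bhavna 1/16; Deepa 1/8; Eshan 1/32; Falguni 1/16; Hemant 1/32; Ishita 1/16; Jayant 1/32; Kavita 1/32; Lakshmi 1/8; Omkar 1/32; Priya 1/4; Tarun 1/8; Usha 1/32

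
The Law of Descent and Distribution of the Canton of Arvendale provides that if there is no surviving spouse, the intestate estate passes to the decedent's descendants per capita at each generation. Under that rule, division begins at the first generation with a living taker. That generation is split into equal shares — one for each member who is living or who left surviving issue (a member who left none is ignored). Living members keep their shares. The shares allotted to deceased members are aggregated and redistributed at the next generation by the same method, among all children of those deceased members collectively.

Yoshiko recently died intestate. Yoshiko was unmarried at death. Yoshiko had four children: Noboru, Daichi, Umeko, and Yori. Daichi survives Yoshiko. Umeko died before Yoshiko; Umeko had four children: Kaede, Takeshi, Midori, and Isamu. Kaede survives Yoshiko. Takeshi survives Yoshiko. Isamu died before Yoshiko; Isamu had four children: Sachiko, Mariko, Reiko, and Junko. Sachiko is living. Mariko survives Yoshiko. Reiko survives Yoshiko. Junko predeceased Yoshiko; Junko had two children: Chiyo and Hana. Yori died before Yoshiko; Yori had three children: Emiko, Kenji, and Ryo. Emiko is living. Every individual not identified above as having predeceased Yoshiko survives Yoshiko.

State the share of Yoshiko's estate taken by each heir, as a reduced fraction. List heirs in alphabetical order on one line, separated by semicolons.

There is no surviving spouse, so the entire estate passes to Yoshiko's descendants per capita at each generation.
At generation 1 (Noboru, Daichi, Umeko, Yori) there are 4 shares of (1)/4 = 1/4 each.
Living: Noboru and Daichi — each takes 1/4.
Deceased: Umeko and Yori. Their combined 1/2 is pooled and carried to generation 2.
At generation 2 (Kaede, Takeshi, Midori, Isamu, Emiko, Kenji, Ryo) there are 7 shares of (1/2)/7 = 1/14 each.
Living: Kaede, Takeshi, Midori, Emiko, Kenji, and Ryo — each takes 1/14.
Deceased: Isamu. That 1/14 share is carried to generation 3.
At generation 3 (Sachiko, Mariko, Reiko, Junko) there are 4 shares of (1/14)/4 = 1/56 each.
Living: Sachiko, Mariko, and Reiko — each takes 1/56.
Deceased: Junko. That 1/56 share is carried to generation 4.
At generation 4 (Chiyo, Hana) there are 2 shares of (1/56)/2 = 1/112 each.
Living: Chiyo and Hana — each takes 1/112.

Chiyo 1/112; Daichi 1/4; Emiko 1/14; Hana 1/112; Kaede 1/14; Kenji 1/14; Mariko 1/56; Midori 1/14; Noboru 1/4; Reiko 1/56; Ryo 1/14; Sachiko 1/56; Takeshi 1/14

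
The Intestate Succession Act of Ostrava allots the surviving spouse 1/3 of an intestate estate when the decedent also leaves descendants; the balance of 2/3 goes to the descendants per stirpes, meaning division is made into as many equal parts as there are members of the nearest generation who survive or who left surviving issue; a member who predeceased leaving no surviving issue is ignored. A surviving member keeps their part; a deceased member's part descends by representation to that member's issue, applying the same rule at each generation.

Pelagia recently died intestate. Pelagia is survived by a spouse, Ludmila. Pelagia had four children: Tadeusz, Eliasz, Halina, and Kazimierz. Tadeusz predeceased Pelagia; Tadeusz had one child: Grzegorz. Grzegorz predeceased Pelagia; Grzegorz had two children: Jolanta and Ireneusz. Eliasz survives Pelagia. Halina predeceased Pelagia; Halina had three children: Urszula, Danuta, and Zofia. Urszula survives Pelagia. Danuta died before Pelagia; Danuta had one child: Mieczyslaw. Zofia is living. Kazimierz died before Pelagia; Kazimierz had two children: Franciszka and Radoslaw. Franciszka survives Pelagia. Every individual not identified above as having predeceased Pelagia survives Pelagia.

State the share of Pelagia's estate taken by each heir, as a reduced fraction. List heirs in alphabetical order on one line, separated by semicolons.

Eliasz 1/6; Franciszka 1/12; Ireneusz 1/12; Jolanta 1/12; Ludmila 1/3; Mieczyslaw 1/18; Radoslaw 1/12; Urszula 1/18; Zofia 1/18

Ludmila, as surviving spouse, takes 1/3.
The remaining 2/3 passes to Pelagia's descendants per stirpes.
The 2/3 is divided into 4 equal shares of 1/6 among Tadeusz, Eliasz, Halina, Kazimierz.
Tadeusz predeceased; the 1/6 allotted to Tadeusz's branch passes to Tadeusz's issue by representation.
Grzegorz's line is the sole branch at this level, so the full 1/6 passes to Grzegorz's issue by representation.
The 1/6 is divided into 2 equal shares of 1/12 among Jolanta, Ireneusz.
Jolanta is living and takes 1/12.
Ireneusz is living and takes 1/12.
Eliasz is living and takes 1/6.
Halina predeceased; the 1/6 allotted to Halina's branch passes to Halina's issue by representation.
The 1/6 is divided into 3 equal shares of 1/18 among Urszula, Danuta, Zofia.
Urszula is living and takes 1/18.
Danuta predeceased; the 1/18 allotted to Danuta's branch passes to Danuta's issue by representation.
Mieczyslaw is the sole taker at this level and receives the full 1/18.
Zofia is living and takes 1/18.
Kazimierz predeceased; the 1/6 allotted to Kazimierz's branch passes to Kazimierz's issue by representation.
The 1/6 is divided into 2 equal shares of 1/12 among Franciszka, Radoslaw.
Franciszka is living and takes 1/12.
Radoslaw is living and takes 1/12.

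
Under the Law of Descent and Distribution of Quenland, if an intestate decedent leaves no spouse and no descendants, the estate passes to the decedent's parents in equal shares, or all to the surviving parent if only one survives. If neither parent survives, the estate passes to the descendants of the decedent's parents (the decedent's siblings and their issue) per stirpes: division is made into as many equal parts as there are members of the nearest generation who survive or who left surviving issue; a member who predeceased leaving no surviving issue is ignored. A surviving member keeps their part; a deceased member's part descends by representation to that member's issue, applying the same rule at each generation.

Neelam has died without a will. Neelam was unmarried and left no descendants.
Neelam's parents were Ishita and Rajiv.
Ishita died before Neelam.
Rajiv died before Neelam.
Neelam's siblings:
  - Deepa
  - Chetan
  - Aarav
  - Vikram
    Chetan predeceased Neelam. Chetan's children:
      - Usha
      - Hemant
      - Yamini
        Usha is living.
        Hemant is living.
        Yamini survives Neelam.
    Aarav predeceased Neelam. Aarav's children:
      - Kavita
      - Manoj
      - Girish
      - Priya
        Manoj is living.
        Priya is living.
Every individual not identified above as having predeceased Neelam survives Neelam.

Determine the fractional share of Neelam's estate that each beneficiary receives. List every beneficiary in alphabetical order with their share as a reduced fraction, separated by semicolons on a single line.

Deepa 1/4; Girish 1/16; Hemant 1/12; Kavita 1/16; Manoj 1/16; Priya 1/16; Usha 1/12; Vikram 1/4; Yamini 1/12

Neither parent survives and there are no descendants, so the estate passes to Neelam's siblings and their issue per stirpes.
The estate is divided into 4 equal shares of 1/4 among Deepa, Chetan, Aarav, Vikram.
Deepa is living and takes 1/4.
Chetan predeceased; the 1/4 allotted to Chetan's branch passes to Chetan's issue by representation.
The 1/4 is divided into 3 equal shares of 1/12 among Usha, Hemant, Yamini.
Usha is living and takes 1/12.
Hemant is living and takes 1/12.
Yamini is living and takes 1/12.
Aarav predeceased; the 1/4 allotted to Aarav's branch passes to Aarav's issue by representation.
The 1/4 is divided into 4 equal shares of 1/16 among Kavita, Manoj, Girish, Priya.
Kavita is living and takes 1/16.
Manoj is living and takes 1/16.
Girish is living and takes 1/16.
Priya is living and takes 1/16.
Vikram is living and takes 1/4.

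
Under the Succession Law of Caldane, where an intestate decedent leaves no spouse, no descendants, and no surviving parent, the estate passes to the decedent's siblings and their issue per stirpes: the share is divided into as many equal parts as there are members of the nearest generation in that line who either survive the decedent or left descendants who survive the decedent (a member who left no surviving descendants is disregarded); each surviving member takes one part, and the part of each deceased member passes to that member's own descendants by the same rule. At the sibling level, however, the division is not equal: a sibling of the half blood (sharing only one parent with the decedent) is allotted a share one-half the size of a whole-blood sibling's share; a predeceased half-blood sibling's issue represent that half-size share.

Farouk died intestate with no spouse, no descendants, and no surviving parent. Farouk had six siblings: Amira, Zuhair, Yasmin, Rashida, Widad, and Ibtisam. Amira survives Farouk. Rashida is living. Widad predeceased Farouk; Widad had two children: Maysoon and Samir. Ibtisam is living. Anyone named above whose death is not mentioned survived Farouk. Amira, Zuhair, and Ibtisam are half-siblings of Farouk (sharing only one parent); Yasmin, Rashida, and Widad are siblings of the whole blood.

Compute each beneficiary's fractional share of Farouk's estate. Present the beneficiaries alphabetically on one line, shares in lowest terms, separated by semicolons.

Amira 1/9; Ibtisam 1/9; Maysoon 1/9; Rashida 2/9; Samir 1/9; Yasmin 2/9; Zuhair 1/9

No spouse, descendants, or parent survives, so the estate passes to Farouk's siblings per stirpes.
Half-blood siblings count for one-half the weight of whole-blood siblings at the initial division.
Dividing 1 in proportion to weights (total weight 9/2): Amira (weight 1/2) → 1/9; Zuhair (weight 1/2) → 1/9; Yasmin (weight 1) → 2/9; Rashida (weight 1) → 2/9; Widad (weight 1) → 2/9; Ibtisam (weight 1/2) → 1/9.
Amira is living and takes 1/9.
Zuhair is living and takes 1/9.
Yasmin is living and takes 2/9.
Rashida is living and takes 2/9.
Widad predeceased; the 2/9 allotted to Widad's branch passes to Widad's issue by representation.
The 2/9 is divided into 2 equal shares of 1/9 among Maysoon, Samir.
Maysoon is living and takes 1/9.
Samir is living and takes 1/9.
Ibtisam is living and takes 1/9.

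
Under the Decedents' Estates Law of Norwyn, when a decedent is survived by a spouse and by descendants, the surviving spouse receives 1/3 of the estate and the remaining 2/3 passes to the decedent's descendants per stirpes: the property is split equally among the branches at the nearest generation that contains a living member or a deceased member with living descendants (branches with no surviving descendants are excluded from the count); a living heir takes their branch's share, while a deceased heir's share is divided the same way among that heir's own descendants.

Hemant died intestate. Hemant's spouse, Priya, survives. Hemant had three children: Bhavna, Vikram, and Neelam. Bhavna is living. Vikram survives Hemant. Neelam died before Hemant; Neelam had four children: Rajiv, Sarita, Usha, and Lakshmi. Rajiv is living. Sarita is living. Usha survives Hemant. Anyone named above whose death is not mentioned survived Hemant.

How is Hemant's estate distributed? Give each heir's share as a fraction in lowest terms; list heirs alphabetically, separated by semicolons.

Bhavna 2/9; Lakshmi 1/18; Priya 1/3; Rajiv 1/18; Sarita 1/18; Usha 1/18; Vikram 2/9

Priya, as surviving spouse, takes 1/3.
The remaining 2/3 passes to Hemant's descendants per stirpes.
The 2/3 is divided into 3 equal shares of 2/9 among Bhavna, Vikram, Neelam.
Bhavna is living and takes 2/9.
Vikram is living and takes 2/9.
Neelam predeceased; the 2/9 allotted to Neelam's branch passes to Neelam's issue by representation.
The 2/9 is divided into 4 equal shares of 1/18 among Rajiv, Sarita, Usha, Lakshmi.
Rajiv is living and takes 1/18.
Sarita is living and takes 1/18.
Usha is living and takes 1/18.
Lakshmi is living and takes 1/18.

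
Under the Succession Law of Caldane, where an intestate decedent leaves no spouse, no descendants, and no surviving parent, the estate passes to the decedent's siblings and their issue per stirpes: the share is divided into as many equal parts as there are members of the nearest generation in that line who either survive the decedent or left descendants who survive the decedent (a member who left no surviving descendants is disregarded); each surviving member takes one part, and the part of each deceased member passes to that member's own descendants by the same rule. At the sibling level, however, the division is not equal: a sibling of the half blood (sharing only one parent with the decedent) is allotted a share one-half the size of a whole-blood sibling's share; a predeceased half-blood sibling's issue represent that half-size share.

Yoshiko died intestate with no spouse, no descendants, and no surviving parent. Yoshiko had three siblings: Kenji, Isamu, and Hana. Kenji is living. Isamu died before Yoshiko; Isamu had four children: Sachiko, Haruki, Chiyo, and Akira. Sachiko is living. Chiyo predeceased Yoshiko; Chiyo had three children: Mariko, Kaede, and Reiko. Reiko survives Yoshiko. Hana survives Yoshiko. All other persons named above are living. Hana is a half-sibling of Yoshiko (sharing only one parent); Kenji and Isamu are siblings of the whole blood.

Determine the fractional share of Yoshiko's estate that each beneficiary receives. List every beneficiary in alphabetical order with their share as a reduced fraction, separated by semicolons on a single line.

No spouse, descendants, or parent survives, so the estate passes to Yoshiko's siblings per stirpes.
Half-blood siblings count for one-half the weight of whole-blood siblings at the initial division.
Dividing 1 in proportion to weights (total weight 5/2): Kenji (weight 1) → 2/5; Isamu (weight 1) → 2/5; Hana (weight 1/2) → 1/5.
Kenji is living and takes 2/5.
Isamu predeceased; the 2/5 allotted to Isamu's branch passes to Isamu's issue by representation.
The 2/5 is divided into 4 equal shares of 1/10 among Sachiko, Haruki, Chiyo, Akira.
Sachiko is living and takes 1/10.
Haruki is living and takes 1/10.
Chiyo predeceased; the 1/10 allotted to Chiyo's branch passes to Chiyo's issue by representation.
The 1/10 is divided into 3 equal shares of 1/30 among Mariko, Kaede, Reiko.
Mariko is living and takes 1/30.
Kaede is living and takes 1/30.
Reiko is living and takes 1/30.
Akira is living and takes 1/10.
Hana is living and takes 1/5.

Akira 1/10; Hana 1/5; Haruki 1/10; Kaede 1/30; Kenji 2/5; Mariko 1/30; Reiko 1/30; Sachiko 1/10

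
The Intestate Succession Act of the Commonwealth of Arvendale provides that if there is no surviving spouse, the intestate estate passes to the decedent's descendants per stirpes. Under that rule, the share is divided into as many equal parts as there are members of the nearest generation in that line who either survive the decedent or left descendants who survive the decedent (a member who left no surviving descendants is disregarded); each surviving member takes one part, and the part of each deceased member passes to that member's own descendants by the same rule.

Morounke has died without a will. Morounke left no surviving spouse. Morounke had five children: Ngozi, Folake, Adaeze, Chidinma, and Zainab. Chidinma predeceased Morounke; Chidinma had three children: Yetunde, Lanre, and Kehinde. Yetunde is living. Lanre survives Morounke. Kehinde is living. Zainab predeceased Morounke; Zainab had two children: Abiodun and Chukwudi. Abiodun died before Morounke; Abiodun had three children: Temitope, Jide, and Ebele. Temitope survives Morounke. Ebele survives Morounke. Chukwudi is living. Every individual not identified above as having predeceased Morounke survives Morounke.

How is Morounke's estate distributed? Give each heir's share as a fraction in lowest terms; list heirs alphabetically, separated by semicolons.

Adaeze 1/5; Chukwudi 1/10; Ebele 1/30; Folake 1/5; Jide 1/30; Kehinde 1/15; Lanre 1/15; Ngozi 1/5; Temitope 1/30; Yetunde 1/15

There is no surviving spouse, so the entire estate passes to Morounke's descendants per stirpes.
The estate is divided into 5 equal shares of 1/5 among Ngozi, Folake, Adaeze, Chidinma, Zainab.
Ngozi is living and takes 1/5.
Folake is living and takes 1/5.
Adaeze is living and takes 1/5.
Chidinma predeceased; the 1/5 allotted to Chidinma's branch passes to Chidinma's issue by representation.
The 1/5 is divided into 3 equal shares of 1/15 among Yetunde, Lanre, Kehinde.
Yetunde is living and takes 1/15.
Lanre is living and takes 1/15.
Kehinde is living and takes 1/15.
Zainab predeceased; the 1/5 allotted to Zainab's branch passes to Zainab's issue by representation.
The 1/5 is divided into 2 equal shares of 1/10 among Abiodun, Chukwudi.
Abiodun predeceased; the 1/10 allotted to Abiodun's branch passes to Abiodun's issue by representation.
The 1/10 is divided into 3 equal shares of 1/30 among Temitope, Jide, Ebele.
Temitope is living and takes 1/30.
Jide is living and takes 1/30.
Ebele is living and takes 1/30.
Chukwudi is living and takes 1/10.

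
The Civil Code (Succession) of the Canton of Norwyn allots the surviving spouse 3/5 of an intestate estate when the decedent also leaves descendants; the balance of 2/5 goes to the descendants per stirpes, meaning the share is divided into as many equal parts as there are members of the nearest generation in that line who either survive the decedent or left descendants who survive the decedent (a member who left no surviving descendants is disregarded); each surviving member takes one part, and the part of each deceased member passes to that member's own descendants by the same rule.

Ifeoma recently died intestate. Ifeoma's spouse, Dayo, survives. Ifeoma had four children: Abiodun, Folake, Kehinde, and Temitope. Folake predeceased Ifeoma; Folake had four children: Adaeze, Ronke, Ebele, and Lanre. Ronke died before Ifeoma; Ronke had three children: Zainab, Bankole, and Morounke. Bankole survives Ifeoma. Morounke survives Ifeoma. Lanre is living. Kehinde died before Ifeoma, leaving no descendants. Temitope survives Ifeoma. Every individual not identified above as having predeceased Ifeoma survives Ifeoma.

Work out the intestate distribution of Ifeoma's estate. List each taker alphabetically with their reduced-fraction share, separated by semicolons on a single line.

Abiodun 2/15; Adaeze 1/30; Bankole 1/90; Dayo 3/5; Ebele 1/30; Lanre 1/30; Morounke 1/90; Temitope 2/15; Zainab 1/90

Dayo, as surviving spouse, takes 3/5.
The remaining 2/5 passes to Ifeoma's descendants per stirpes.
Kehinde left no surviving issue, so that branch lapses and is disregarded.
The 2/5 is divided into 3 equal shares of 2/15 among Abiodun, Folake, Temitope.
Abiodun is living and takes 2/15.
Folake predeceased; the 2/15 allotted to Folake's branch passes to Folake's issue by representation.
The 2/15 is divided into 4 equal shares of 1/30 among Adaeze, Ronke, Ebele, Lanre.
Adaeze is living and takes 1/30.
Ronke predeceased; the 1/30 allotted to Ronke's branch passes to Ronke's issue by representation.
The 1/30 is divided into 3 equal shares of 1/90 among Zainab, Bankole, Morounke.
Zainab is living and takes 1/90.
Bankole is living and takes 1/90.
Morounke is living and takes 1/90.
Ebele is living and takes 1/30.
Lanre is living and takes 1/30.
Temitope is living and takes 2/15.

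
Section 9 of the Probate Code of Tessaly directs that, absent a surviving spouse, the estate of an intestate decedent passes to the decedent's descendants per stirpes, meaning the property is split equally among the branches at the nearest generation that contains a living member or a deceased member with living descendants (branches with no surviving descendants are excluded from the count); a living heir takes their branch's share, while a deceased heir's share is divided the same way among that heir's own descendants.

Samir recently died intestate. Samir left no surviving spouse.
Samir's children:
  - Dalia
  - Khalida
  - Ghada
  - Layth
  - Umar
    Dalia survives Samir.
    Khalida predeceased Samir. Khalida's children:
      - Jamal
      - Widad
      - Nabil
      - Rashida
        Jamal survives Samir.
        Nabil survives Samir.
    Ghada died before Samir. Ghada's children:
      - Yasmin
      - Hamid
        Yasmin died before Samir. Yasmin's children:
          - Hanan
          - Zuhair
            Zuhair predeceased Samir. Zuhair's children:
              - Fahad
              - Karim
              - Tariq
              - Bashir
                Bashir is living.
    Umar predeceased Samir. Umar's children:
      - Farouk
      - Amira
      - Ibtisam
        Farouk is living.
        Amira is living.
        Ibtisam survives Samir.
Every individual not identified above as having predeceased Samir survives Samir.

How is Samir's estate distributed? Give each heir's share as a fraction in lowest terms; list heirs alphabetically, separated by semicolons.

There is no surviving spouse, so the entire estate passes to Samir's descendants per stirpes.
The estate is divided into 5 equal shares of 1/5 among Dalia, Khalida, Ghada, Layth, Umar.
Dalia is living and takes 1/5.
Khalida predeceased; the 1/5 allotted to Khalida's branch passes to Khalida's issue by representation.
The 1/5 is divided into 4 equal shares of 1/20 among Jamal, Widad, Nabil, Rashida.
Jamal is living and takes 1/20.
Widad is living and takes 1/20.
Nabil is living and takes 1/20.
Rashida is living and takes 1/20.
Ghada predeceased; the 1/5 allotted to Ghada's branch passes to Ghada's issue by representation.
The 1/5 is divided into 2 equal shares of 1/10 among Yasmin, Hamid.
Yasmin predeceased; the 1/10 allotted to Yasmin's branch passes to Yasmin's issue by representation.
The 1/10 is divided into 2 equal shares of 1/20 among Hanan, Zuhair.
Hanan is living and takes 1/20.
Zuhair predeceased; the 1/20 allotted to Zuhair's branch passes to Zuhair's issue by representation.
The 1/20 is divided into 4 equal shares of 1/80 among Fahad, Karim, Tariq, Bashir.
Fahad is living and takes 1/80.
Karim is living and takes 1/80.
Tariq is living and takes 1/80.
Bashir is living and takes 1/80.
Hamid is living and takes 1/10.
Layth is living and takes 1/5.
Umar predeceased; the 1/5 allotted to Umar's branch passes to Umar's issue by representation.
The 1/5 is divided into 3 equal shares of 1/15 among Farouk, Amira, Ibtisam.
Farouk is living and takes 1/15.
Amira is living and takes 1/15.
Ibtisam is living and takes 1/15.

Amira 1/15; Bashir 1/80; Dalia 1/5; Fahad 1/80; Farouk 1/15; Hamid 1/10; Hanan 1/20; Ibtisam 1/15; Jamal 1/20; Karim 1/80; Layth 1/5; Nabil 1/20; Rashida 1/20; Tariq 1/80; Widad 1/20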